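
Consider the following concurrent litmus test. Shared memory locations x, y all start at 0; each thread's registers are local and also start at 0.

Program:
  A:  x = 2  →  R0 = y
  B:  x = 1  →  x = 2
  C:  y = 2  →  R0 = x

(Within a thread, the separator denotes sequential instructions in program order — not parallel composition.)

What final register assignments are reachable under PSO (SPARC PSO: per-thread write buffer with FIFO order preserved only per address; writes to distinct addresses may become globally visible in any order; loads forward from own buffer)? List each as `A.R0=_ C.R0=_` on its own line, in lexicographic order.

A.R0=0 C.R0=0
A.R0=0 C.R0=1
A.R0=0 C.R0=2
A.R0=2 C.R0=0
A.R0=2 C.R0=1
A.R0=2 C.R0=2

outcome vector order: (A.R0,C.R0)
|PSO outcomes| = 6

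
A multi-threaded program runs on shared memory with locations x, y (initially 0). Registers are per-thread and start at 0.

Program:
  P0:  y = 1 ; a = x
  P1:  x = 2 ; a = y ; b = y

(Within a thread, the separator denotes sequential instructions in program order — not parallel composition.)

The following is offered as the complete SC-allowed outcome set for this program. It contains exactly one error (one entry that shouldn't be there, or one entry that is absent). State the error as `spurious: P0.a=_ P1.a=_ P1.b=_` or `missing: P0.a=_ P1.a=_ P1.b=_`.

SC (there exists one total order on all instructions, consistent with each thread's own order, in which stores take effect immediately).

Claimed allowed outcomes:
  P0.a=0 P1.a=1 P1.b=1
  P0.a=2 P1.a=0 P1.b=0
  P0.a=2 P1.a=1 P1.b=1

outcome vector order: (P0.a,P1.a,P1.b)
SC: 4 outcomes — {011, 200, 201, 211}
SC∖claimed = {201}

missing: P0.a=2 P1.a=0 P1.b=1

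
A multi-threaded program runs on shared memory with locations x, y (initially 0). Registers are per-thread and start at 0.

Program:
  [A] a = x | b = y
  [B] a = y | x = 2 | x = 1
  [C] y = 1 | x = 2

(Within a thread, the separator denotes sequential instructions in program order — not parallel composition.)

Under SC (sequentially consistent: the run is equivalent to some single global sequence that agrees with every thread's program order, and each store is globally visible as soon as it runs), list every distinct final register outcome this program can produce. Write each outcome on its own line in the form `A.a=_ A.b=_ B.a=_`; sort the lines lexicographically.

outcome vector order: (A.a,A.b,B.a)
|SC outcomes| = 10

A.a=0 A.b=0 B.a=0
A.a=0 A.b=0 B.a=1
A.a=0 A.b=1 B.a=0
A.a=0 A.b=1 B.a=1
A.a=1 A.b=0 B.a=0
A.a=1 A.b=1 B.a=0
A.a=1 A.b=1 B.a=1
A.a=2 A.b=0 B.a=0
A.a=2 A.b=1 B.a=0
A.a=2 A.b=1 B.a=1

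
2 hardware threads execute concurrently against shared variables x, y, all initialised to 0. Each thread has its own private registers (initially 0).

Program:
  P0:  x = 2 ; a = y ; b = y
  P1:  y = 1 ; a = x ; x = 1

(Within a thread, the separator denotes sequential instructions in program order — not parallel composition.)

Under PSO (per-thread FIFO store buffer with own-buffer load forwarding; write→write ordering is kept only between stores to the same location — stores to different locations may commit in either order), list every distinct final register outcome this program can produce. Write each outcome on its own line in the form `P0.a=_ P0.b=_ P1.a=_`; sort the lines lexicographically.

P0.a=0 P0.b=0 P1.a=0
P0.a=0 P0.b=0 P1.a=2
P0.a=0 P0.b=1 P1.a=0
P0.a=0 P0.b=1 P1.a=2
P0.a=1 P0.b=1 P1.a=0
P0.a=1 P0.b=1 P1.a=2

outcome vector order: (P0.a,P0.b,P1.a)
|PSO outcomes| = 6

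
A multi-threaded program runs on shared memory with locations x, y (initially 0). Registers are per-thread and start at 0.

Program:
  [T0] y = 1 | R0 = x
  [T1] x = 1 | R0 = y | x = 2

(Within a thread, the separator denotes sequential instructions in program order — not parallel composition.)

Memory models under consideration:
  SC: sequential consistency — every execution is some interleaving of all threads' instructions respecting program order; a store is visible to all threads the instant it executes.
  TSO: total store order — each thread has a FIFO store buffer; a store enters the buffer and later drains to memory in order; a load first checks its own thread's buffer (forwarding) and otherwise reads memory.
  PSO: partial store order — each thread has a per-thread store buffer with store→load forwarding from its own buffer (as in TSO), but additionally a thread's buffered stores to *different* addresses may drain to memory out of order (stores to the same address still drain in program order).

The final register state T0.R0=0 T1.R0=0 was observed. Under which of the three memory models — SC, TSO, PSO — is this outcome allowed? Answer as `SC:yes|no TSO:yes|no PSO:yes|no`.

SC:no TSO:yes PSO:yes

outcome vector order: (T0.R0,T1.R0)
[SC] allowed = {0/1, 1/0, 1/1, 2/0, 2/1}
[TSO] allowed = {0/0, 0/1, 1/0, 1/1, 2/0, 2/1}
[PSO] allowed = {0/0, 0/1, 1/0, 1/1, 2/0, 2/1}
target 0/0 ∈ {TSO,PSO}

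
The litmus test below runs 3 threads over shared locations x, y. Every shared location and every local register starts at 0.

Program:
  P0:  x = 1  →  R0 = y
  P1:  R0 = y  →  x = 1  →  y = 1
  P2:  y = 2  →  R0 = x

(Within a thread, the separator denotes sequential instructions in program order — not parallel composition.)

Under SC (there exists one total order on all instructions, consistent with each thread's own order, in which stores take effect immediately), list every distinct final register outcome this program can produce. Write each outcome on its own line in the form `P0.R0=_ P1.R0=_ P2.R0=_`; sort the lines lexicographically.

outcome vector order: (P0.R0,P1.R0,P2.R0)
|SC outcomes| = 10

P0.R0=0 P1.R0=0 P2.R0=1
P0.R0=0 P1.R0=2 P2.R0=1
P0.R0=1 P1.R0=0 P2.R0=0
P0.R0=1 P1.R0=0 P2.R0=1
P0.R0=1 P1.R0=2 P2.R0=0
P0.R0=1 P1.R0=2 P2.R0=1
P0.R0=2 P1.R0=0 P2.R0=0
P0.R0=2 P1.R0=0 P2.R0=1
P0.R0=2 P1.R0=2 P2.R0=0
P0.R0=2 P1.R0=2 P2.R0=1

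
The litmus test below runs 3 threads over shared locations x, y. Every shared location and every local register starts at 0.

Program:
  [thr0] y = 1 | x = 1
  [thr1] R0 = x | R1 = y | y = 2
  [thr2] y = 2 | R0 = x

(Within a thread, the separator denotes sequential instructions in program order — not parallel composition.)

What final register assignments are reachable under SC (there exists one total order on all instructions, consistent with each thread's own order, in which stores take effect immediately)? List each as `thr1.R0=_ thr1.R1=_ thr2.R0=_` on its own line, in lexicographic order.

outcome vector order: (thr1.R0,thr1.R1,thr2.R0)
|SC outcomes| = 10

thr1.R0=0 thr1.R1=0 thr2.R0=0
thr1.R0=0 thr1.R1=0 thr2.R0=1
thr1.R0=0 thr1.R1=1 thr2.R0=0
thr1.R0=0 thr1.R1=1 thr2.R0=1
thr1.R0=0 thr1.R1=2 thr2.R0=0
thr1.R0=0 thr1.R1=2 thr2.R0=1
thr1.R0=1 thr1.R1=1 thr2.R0=0
thr1.R0=1 thr1.R1=1 thr2.R0=1
thr1.R0=1 thr1.R1=2 thr2.R0=0
thr1.R0=1 thr1.R1=2 thr2.R0=1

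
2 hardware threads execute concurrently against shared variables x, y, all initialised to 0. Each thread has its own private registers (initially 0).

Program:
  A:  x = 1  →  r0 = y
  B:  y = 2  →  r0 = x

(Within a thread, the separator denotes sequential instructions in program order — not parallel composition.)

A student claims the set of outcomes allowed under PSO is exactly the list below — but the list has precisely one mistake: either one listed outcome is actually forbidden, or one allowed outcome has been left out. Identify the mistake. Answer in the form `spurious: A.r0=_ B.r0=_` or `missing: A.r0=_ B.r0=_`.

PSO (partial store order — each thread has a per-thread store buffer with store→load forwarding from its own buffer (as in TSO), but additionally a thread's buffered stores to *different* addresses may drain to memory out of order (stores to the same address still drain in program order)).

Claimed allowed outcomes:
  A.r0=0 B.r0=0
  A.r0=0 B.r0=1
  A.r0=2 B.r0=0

missing: A.r0=2 B.r0=1

outcome vector order: (A.r0,B.r0)
PSO: 4 outcomes — {0/0; 0/1; 2/0; 2/1}
PSO∖claimed = {2/1}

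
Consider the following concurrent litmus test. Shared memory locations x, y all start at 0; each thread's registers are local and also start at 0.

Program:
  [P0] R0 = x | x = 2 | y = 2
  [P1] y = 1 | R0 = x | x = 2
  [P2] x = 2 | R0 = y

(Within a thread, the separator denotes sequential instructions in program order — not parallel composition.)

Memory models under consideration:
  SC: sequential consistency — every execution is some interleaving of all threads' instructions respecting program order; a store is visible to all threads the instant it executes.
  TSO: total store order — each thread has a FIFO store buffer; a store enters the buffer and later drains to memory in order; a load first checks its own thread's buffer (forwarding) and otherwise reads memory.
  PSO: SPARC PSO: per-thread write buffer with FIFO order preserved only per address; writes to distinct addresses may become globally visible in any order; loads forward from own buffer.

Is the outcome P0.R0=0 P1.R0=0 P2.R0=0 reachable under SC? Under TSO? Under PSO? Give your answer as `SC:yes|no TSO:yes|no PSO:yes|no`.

outcome vector order: (P0.R0,P1.R0,P2.R0)
under SC → 001, 002, 020, 021, 022, 201, 202, 220, 221, 222
under TSO → 000, 001, 002, 020, 021, 022, 200, 201, 202, 220, 221, 222
under PSO → 000, 001, 002, 020, 021, 022, 200, 201, 202, 220, 221, 222
target 000 ∈ {TSO,PSO}

SC:no TSO:yes PSO:yes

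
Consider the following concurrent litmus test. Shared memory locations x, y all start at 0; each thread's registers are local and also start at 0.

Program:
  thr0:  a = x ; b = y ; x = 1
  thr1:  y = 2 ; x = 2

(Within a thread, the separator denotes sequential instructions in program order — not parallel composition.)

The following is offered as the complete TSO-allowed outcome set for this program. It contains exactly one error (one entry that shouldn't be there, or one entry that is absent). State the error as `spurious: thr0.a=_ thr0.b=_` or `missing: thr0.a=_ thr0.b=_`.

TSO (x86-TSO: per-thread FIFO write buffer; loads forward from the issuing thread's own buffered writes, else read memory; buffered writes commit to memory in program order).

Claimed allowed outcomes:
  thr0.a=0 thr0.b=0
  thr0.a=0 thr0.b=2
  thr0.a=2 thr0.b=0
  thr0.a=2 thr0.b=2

outcome vector order: (thr0.a,thr0.b)
under TSO → <0 0>, <0 2>, <2 2>
claimed∖TSO = {<2 0>}

spurious: thr0.a=2 thr0.b=0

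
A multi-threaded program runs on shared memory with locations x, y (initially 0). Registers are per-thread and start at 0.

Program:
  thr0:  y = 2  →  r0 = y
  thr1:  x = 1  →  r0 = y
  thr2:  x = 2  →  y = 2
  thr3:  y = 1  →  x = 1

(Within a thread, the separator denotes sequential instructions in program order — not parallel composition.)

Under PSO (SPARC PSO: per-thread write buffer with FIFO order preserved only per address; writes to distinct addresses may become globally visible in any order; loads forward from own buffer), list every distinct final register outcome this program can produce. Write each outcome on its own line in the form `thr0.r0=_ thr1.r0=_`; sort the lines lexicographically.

outcome vector order: (thr0.r0,thr1.r0)
|PSO outcomes| = 6

thr0.r0=1 thr1.r0=0
thr0.r0=1 thr1.r0=1
thr0.r0=1 thr1.r0=2
thr0.r0=2 thr1.r0=0
thr0.r0=2 thr1.r0=1
thr0.r0=2 thr1.r0=2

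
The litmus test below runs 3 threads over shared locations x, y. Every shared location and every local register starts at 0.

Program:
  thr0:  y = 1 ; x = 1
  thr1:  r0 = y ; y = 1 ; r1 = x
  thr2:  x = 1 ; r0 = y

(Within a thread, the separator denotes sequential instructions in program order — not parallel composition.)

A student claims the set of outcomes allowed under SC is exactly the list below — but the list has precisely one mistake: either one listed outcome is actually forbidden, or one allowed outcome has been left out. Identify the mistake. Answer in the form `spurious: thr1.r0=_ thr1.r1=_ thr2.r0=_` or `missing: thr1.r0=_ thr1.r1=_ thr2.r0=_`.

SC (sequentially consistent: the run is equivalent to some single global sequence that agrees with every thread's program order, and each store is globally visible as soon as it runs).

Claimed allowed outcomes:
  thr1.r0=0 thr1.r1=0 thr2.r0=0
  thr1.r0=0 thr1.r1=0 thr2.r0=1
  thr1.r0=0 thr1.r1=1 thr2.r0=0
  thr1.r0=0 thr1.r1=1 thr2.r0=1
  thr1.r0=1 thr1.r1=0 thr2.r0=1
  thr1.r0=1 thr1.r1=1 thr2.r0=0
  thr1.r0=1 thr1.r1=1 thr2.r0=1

outcome vector order: (thr1.r0,thr1.r1,thr2.r0)
[SC] allowed = {001; 010; 011; 101; 110; 111}
claimed∖SC = {000}

spurious: thr1.r0=0 thr1.r1=0 thr2.r0=0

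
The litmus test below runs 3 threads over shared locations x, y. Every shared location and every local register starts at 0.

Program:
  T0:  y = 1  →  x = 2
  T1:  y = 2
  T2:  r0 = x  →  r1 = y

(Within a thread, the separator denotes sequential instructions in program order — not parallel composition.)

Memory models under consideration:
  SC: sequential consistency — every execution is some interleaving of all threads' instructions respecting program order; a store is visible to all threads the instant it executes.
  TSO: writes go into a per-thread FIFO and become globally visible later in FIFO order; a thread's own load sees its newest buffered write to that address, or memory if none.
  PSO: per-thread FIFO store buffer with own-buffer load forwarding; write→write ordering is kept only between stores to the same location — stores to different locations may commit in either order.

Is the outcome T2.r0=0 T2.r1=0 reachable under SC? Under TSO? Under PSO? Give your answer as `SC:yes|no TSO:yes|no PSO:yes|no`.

SC:yes TSO:yes PSO:yes

outcome vector order: (T2.r0,T2.r1)
[SC] allowed = {00 01 02 21 22}
[TSO] allowed = {00 01 02 21 22}
[PSO] allowed = {00 01 02 20 21 22}
target 00 ∈ {SC,TSO,PSO}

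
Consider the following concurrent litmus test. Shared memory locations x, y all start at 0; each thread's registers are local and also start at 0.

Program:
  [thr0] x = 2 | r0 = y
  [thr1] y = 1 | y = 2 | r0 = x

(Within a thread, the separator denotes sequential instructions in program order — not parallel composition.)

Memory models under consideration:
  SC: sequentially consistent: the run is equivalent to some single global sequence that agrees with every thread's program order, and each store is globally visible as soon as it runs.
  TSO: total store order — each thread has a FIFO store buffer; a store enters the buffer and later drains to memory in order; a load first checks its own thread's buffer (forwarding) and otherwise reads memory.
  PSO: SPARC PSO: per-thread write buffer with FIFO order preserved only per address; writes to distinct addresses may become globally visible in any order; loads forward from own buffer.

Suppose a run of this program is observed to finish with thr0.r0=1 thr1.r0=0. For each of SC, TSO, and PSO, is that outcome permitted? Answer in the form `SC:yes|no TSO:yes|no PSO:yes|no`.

outcome vector order: (thr0.r0,thr1.r0)
SC (4): <0 2> <1 2> <2 0> <2 2>
TSO (6): <0 0> <0 2> <1 0> <1 2> <2 0> <2 2>
PSO (6): <0 0> <0 2> <1 0> <1 2> <2 0> <2 2>
target <1 0> ∈ {TSO,PSO}

SC:no TSO:yes PSO:yes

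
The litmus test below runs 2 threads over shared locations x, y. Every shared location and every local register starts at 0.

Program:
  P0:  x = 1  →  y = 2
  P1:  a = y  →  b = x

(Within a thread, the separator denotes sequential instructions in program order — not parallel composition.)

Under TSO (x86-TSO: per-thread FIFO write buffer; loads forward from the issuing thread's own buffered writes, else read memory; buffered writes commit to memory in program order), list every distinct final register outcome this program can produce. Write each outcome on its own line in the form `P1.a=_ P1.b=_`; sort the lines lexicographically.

P1.a=0 P1.b=0
P1.a=0 P1.b=1
P1.a=2 P1.b=1

outcome vector order: (P1.a,P1.b)
|TSO outcomes| = 3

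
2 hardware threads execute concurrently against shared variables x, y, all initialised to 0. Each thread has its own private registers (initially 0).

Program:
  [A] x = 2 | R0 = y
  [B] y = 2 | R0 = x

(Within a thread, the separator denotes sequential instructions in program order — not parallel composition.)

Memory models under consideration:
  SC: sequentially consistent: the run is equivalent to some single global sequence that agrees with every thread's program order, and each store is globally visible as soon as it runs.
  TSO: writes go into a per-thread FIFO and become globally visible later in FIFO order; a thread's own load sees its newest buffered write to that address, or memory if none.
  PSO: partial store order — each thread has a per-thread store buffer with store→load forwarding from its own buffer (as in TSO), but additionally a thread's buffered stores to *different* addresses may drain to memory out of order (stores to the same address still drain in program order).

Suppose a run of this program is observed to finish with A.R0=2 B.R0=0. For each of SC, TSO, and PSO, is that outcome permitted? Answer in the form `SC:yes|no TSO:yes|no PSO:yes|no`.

outcome vector order: (A.R0,B.R0)
SC: 3 outcomes — {0/2 2/0 2/2}
TSO: 4 outcomes — {0/0 0/2 2/0 2/2}
PSO: 4 outcomes — {0/0 0/2 2/0 2/2}
target 2/0 ∈ {SC,TSO,PSO}

SC:yes TSO:yes PSO:yes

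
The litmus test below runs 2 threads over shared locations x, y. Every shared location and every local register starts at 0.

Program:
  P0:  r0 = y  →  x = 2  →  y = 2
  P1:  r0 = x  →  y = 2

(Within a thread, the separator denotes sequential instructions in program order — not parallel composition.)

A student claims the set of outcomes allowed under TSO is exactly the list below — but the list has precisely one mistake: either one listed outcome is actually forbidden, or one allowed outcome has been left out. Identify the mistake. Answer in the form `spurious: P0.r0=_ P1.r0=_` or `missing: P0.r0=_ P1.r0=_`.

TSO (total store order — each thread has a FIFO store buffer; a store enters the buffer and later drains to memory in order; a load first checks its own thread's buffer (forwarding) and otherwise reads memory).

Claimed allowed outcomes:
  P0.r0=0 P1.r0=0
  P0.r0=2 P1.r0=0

outcome vector order: (P0.r0,P1.r0)
TSO (3): 00 02 20
TSO∖claimed = {02}

missing: P0.r0=0 P1.r0=2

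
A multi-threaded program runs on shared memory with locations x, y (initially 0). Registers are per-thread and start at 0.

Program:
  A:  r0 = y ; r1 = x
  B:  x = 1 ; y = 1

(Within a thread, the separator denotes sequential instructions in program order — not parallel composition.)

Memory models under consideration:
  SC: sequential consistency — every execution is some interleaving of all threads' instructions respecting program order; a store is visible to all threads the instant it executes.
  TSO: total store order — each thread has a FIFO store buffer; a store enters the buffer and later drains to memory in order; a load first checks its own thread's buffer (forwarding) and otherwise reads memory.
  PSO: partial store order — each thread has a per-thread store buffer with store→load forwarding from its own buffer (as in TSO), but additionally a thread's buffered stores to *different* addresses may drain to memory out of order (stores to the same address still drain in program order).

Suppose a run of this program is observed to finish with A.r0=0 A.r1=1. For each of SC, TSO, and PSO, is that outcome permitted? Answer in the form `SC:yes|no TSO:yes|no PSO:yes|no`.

SC:yes TSO:yes PSO:yes

outcome vector order: (A.r0,A.r1)
[SC] allowed = {0/0; 0/1; 1/1}
[TSO] allowed = {0/0; 0/1; 1/1}
[PSO] allowed = {0/0; 0/1; 1/0; 1/1}
target 0/1 ∈ {SC,TSO,PSO}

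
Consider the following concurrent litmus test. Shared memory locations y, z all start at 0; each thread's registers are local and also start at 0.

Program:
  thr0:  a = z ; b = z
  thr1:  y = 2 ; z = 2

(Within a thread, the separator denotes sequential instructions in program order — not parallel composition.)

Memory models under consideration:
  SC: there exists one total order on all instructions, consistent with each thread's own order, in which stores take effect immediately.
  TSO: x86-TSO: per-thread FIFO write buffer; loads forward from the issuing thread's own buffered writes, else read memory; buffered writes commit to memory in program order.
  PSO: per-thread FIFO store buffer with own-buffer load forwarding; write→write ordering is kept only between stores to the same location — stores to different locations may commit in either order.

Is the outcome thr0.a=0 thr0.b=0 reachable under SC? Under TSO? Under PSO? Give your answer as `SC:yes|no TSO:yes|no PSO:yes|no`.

SC:yes TSO:yes PSO:yes

outcome vector order: (thr0.a,thr0.b)
SC: 3 outcomes — {0/0, 0/2, 2/2}
TSO: 3 outcomes — {0/0, 0/2, 2/2}
PSO: 3 outcomes — {0/0, 0/2, 2/2}
target 0/0 ∈ {SC,TSO,PSO}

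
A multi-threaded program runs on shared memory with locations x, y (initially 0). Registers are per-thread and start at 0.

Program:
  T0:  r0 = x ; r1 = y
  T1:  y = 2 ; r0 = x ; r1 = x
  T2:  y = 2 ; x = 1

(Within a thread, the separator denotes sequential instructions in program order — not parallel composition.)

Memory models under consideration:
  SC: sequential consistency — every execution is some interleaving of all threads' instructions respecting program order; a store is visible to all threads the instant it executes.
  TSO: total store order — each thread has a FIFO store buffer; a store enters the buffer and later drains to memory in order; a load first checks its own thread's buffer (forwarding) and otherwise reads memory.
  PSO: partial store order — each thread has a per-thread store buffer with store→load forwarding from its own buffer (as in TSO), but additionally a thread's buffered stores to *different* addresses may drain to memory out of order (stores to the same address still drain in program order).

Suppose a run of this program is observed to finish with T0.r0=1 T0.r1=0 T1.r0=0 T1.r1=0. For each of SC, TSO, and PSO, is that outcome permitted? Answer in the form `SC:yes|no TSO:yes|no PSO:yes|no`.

outcome vector order: (T0.r0,T0.r1,T1.r0,T1.r1)
SC: 9 outcomes — {0000, 0001, 0011, 0200, 0201, 0211, 1200, 1201, 1211}
TSO: 9 outcomes — {0000, 0001, 0011, 0200, 0201, 0211, 1200, 1201, 1211}
PSO: 12 outcomes — {0000, 0001, 0011, 0200, 0201, 0211, 1000, 1001, 1011, 1200, 1201, 1211}
target 1000 ∈ {PSO}

SC:no TSO:no PSO:yes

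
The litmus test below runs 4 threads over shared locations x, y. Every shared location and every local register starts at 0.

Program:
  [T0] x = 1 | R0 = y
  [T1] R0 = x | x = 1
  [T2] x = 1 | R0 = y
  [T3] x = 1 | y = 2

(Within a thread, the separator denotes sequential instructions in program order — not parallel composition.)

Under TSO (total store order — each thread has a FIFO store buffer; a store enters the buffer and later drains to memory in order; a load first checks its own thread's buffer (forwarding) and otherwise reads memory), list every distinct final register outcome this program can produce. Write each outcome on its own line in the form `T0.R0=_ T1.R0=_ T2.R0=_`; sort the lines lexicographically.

outcome vector order: (T0.R0,T1.R0,T2.R0)
|TSO outcomes| = 8

T0.R0=0 T1.R0=0 T2.R0=0
T0.R0=0 T1.R0=0 T2.R0=2
T0.R0=0 T1.R0=1 T2.R0=0
T0.R0=0 T1.R0=1 T2.R0=2
T0.R0=2 T1.R0=0 T2.R0=0
T0.R0=2 T1.R0=0 T2.R0=2
T0.R0=2 T1.R0=1 T2.R0=0
T0.R0=2 T1.R0=1 T2.R0=2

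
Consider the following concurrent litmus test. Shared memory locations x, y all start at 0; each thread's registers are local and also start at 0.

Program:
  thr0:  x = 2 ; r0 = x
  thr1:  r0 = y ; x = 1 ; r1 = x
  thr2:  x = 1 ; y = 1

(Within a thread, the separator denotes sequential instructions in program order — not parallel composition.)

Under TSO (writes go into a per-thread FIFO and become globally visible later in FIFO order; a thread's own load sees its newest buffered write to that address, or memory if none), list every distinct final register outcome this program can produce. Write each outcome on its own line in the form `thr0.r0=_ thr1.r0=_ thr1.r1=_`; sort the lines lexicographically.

thr0.r0=1 thr1.r0=0 thr1.r1=1
thr0.r0=1 thr1.r0=0 thr1.r1=2
thr0.r0=1 thr1.r0=1 thr1.r1=1
thr0.r0=2 thr1.r0=0 thr1.r1=1
thr0.r0=2 thr1.r0=0 thr1.r1=2
thr0.r0=2 thr1.r0=1 thr1.r1=1
thr0.r0=2 thr1.r0=1 thr1.r1=2

outcome vector order: (thr0.r0,thr1.r0,thr1.r1)
|TSO outcomes| = 7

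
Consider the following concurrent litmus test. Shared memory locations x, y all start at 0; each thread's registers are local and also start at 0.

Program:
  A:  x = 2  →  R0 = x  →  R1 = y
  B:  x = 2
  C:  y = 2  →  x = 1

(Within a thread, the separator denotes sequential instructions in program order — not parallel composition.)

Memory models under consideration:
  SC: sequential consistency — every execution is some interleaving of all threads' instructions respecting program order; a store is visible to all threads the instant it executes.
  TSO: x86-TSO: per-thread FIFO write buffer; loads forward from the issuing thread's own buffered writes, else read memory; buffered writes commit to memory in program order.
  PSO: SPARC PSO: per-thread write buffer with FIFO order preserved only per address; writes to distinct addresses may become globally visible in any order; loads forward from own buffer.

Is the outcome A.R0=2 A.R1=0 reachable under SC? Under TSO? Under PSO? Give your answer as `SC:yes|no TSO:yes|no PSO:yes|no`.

SC:yes TSO:yes PSO:yes

outcome vector order: (A.R0,A.R1)
SC: 3 outcomes — {<1 2>, <2 0>, <2 2>}
TSO: 3 outcomes — {<1 2>, <2 0>, <2 2>}
PSO: 4 outcomes — {<1 0>, <1 2>, <2 0>, <2 2>}
target <2 0> ∈ {SC,TSO,PSO}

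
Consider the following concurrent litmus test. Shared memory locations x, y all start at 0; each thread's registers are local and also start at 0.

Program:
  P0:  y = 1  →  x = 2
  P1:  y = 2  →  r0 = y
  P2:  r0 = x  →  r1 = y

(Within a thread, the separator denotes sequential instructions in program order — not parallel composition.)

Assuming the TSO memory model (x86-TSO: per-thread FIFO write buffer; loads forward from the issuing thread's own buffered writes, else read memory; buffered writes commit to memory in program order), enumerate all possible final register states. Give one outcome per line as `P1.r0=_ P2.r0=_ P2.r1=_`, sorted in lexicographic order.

P1.r0=1 P2.r0=0 P2.r1=0
P1.r0=1 P2.r0=0 P2.r1=1
P1.r0=1 P2.r0=0 P2.r1=2
P1.r0=1 P2.r0=2 P2.r1=1
P1.r0=2 P2.r0=0 P2.r1=0
P1.r0=2 P2.r0=0 P2.r1=1
P1.r0=2 P2.r0=0 P2.r1=2
P1.r0=2 P2.r0=2 P2.r1=1
P1.r0=2 P2.r0=2 P2.r1=2

outcome vector order: (P1.r0,P2.r0,P2.r1)
|TSO outcomes| = 9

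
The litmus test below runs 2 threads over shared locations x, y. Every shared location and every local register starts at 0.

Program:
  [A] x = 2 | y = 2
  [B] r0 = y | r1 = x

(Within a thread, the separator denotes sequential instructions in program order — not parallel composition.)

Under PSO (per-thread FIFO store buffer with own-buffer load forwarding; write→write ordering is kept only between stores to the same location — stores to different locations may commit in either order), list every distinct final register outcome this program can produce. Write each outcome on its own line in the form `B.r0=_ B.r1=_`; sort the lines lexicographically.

B.r0=0 B.r1=0
B.r0=0 B.r1=2
B.r0=2 B.r1=0
B.r0=2 B.r1=2

outcome vector order: (B.r0,B.r1)
|PSO outcomes| = 4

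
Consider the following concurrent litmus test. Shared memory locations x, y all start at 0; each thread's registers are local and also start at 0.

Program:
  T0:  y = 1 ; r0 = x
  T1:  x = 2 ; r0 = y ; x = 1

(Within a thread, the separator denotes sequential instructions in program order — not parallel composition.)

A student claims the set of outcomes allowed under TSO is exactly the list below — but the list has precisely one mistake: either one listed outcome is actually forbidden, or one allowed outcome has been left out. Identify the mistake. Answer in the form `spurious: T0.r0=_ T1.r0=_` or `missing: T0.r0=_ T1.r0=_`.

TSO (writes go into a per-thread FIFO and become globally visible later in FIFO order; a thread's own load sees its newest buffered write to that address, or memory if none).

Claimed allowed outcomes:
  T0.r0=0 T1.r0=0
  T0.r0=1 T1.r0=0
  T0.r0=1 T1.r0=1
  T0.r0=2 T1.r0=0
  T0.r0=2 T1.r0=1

outcome vector order: (T0.r0,T1.r0)
TSO (6): 00, 01, 10, 11, 20, 21
TSO∖claimed = {01}

missing: T0.r0=0 T1.r0=1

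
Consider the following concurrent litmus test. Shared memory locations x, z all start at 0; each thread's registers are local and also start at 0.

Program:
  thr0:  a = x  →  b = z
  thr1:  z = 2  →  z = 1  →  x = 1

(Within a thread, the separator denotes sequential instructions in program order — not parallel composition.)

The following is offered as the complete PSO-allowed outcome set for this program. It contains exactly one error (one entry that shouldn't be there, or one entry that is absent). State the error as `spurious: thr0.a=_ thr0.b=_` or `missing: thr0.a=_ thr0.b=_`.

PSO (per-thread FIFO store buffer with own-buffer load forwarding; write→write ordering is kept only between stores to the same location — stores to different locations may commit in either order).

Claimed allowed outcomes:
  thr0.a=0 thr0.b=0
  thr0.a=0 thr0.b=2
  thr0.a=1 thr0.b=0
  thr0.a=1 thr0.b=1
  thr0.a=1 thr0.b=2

outcome vector order: (thr0.a,thr0.b)
under PSO → 00; 01; 02; 10; 11; 12
PSO∖claimed = {01}

missing: thr0.a=0 thr0.b=1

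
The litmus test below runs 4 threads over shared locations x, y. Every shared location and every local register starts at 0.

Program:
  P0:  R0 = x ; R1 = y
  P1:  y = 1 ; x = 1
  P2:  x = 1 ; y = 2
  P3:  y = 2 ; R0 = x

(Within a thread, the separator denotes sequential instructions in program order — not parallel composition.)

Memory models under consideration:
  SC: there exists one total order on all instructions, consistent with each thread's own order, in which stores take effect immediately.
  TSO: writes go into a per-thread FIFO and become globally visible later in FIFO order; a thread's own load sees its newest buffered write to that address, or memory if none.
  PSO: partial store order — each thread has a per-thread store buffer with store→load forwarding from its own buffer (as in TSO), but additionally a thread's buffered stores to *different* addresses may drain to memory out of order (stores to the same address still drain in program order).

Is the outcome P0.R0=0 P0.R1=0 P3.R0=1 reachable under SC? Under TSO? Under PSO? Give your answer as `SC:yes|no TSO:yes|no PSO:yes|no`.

SC:yes TSO:yes PSO:yes

outcome vector order: (P0.R0,P0.R1,P3.R0)
under SC → <0 0 0>, <0 0 1>, <0 1 0>, <0 1 1>, <0 2 0>, <0 2 1>, <1 0 1>, <1 1 0>, <1 1 1>, <1 2 0>, <1 2 1>
under TSO → <0 0 0>, <0 0 1>, <0 1 0>, <0 1 1>, <0 2 0>, <0 2 1>, <1 0 0>, <1 0 1>, <1 1 0>, <1 1 1>, <1 2 0>, <1 2 1>
under PSO → <0 0 0>, <0 0 1>, <0 1 0>, <0 1 1>, <0 2 0>, <0 2 1>, <1 0 0>, <1 0 1>, <1 1 0>, <1 1 1>, <1 2 0>, <1 2 1>
target <0 0 1> ∈ {SC,TSO,PSO}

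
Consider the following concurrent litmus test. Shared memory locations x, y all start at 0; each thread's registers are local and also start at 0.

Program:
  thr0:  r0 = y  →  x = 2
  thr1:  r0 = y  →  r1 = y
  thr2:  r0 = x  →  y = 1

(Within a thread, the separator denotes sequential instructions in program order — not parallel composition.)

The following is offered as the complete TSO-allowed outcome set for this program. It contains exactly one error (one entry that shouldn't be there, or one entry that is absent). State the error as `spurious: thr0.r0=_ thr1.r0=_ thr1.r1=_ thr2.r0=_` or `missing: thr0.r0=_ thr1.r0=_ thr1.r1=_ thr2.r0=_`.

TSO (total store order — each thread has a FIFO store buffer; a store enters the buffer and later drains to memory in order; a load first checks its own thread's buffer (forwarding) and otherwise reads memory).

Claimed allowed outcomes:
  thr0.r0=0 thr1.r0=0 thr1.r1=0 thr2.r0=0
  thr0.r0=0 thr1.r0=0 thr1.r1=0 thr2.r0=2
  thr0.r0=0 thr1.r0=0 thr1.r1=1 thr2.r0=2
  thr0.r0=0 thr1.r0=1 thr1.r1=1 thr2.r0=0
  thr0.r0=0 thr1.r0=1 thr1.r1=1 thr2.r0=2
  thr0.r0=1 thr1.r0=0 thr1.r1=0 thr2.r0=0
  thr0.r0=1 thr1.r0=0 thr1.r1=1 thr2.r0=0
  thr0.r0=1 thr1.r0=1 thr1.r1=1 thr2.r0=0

outcome vector order: (thr0.r0,thr1.r0,thr1.r1,thr2.r0)
[TSO] allowed = {(0,0,0,0); (0,0,0,2); (0,0,1,0); (0,0,1,2); (0,1,1,0); (0,1,1,2); (1,0,0,0); (1,0,1,0); (1,1,1,0)}
TSO∖claimed = {(0,0,1,0)}

missing: thr0.r0=0 thr1.r0=0 thr1.r1=1 thr2.r0=0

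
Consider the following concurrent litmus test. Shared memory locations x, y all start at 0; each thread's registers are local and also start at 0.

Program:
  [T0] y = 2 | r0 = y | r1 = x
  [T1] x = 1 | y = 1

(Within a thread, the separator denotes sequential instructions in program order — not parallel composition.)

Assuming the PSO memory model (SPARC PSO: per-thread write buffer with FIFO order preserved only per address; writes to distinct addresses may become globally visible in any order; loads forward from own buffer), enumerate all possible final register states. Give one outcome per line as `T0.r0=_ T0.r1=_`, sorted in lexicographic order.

T0.r0=1 T0.r1=0
T0.r0=1 T0.r1=1
T0.r0=2 T0.r1=0
T0.r0=2 T0.r1=1

outcome vector order: (T0.r0,T0.r1)
|PSO outcomes| = 4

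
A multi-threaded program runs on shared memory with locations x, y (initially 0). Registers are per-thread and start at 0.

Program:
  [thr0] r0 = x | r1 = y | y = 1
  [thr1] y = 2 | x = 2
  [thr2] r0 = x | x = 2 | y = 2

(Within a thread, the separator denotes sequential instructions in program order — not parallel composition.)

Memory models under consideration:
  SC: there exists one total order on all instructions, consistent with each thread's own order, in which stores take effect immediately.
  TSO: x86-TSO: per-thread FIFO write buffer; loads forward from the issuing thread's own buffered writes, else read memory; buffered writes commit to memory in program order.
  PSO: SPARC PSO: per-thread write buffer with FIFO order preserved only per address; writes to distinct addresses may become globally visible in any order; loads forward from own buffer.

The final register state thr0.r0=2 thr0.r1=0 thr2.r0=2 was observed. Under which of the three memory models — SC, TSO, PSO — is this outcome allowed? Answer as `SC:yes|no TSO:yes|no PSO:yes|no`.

outcome vector order: (thr0.r0,thr0.r1,thr2.r0)
under SC → <0 0 0> <0 0 2> <0 2 0> <0 2 2> <2 0 0> <2 2 0> <2 2 2>
under TSO → <0 0 0> <0 0 2> <0 2 0> <0 2 2> <2 0 0> <2 2 0> <2 2 2>
under PSO → <0 0 0> <0 0 2> <0 2 0> <0 2 2> <2 0 0> <2 0 2> <2 2 0> <2 2 2>
target <2 0 2> ∈ {PSO}

SC:no TSO:no PSO:yes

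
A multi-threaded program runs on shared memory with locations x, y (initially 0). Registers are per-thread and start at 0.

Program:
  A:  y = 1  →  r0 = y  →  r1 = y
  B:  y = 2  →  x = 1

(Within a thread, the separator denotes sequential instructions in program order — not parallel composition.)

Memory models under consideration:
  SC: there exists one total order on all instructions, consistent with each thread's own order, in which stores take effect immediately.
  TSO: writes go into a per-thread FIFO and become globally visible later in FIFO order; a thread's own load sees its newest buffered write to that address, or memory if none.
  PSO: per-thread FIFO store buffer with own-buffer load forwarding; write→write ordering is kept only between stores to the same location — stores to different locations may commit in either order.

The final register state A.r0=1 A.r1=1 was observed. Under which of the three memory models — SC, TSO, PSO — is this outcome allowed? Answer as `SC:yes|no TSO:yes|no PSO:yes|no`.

SC:yes TSO:yes PSO:yes

outcome vector order: (A.r0,A.r1)
SC: 3 outcomes — {11 12 22}
TSO: 3 outcomes — {11 12 22}
PSO: 3 outcomes — {11 12 22}
target 11 ∈ {SC,TSO,PSO}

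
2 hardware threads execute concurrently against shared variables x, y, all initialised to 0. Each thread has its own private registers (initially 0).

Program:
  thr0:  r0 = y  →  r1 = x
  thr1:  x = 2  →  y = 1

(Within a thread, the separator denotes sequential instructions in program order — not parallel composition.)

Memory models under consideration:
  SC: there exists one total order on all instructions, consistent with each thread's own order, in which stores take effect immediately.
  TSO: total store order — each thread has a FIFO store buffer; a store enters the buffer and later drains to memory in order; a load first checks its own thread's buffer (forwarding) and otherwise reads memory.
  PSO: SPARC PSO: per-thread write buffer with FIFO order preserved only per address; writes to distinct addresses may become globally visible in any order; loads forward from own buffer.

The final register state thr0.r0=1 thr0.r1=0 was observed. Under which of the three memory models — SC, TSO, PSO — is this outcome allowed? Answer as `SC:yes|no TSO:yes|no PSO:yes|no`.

SC:no TSO:no PSO:yes

outcome vector order: (thr0.r0,thr0.r1)
SC: 3 outcomes — {0/0; 0/2; 1/2}
TSO: 3 outcomes — {0/0; 0/2; 1/2}
PSO: 4 outcomes — {0/0; 0/2; 1/0; 1/2}
target 1/0 ∈ {PSO}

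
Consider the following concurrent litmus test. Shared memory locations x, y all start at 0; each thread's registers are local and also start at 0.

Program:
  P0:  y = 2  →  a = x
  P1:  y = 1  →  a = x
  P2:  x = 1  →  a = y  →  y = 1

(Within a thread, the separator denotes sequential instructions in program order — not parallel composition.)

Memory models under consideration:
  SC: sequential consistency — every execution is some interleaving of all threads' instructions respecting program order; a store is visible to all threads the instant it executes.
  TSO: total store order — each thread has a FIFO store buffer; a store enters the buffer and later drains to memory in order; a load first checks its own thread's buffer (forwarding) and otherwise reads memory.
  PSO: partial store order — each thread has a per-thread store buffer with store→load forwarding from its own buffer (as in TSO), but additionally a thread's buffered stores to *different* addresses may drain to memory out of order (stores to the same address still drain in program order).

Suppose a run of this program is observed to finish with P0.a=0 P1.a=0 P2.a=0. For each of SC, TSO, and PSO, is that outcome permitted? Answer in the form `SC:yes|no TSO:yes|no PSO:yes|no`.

outcome vector order: (P0.a,P1.a,P2.a)
under SC → <0 0 1>; <0 0 2>; <0 1 1>; <0 1 2>; <1 0 1>; <1 0 2>; <1 1 0>; <1 1 1>; <1 1 2>
under TSO → <0 0 0>; <0 0 1>; <0 0 2>; <0 1 0>; <0 1 1>; <0 1 2>; <1 0 0>; <1 0 1>; <1 0 2>; <1 1 0>; <1 1 1>; <1 1 2>
under PSO → <0 0 0>; <0 0 1>; <0 0 2>; <0 1 0>; <0 1 1>; <0 1 2>; <1 0 0>; <1 0 1>; <1 0 2>; <1 1 0>; <1 1 1>; <1 1 2>
target <0 0 0> ∈ {TSO,PSO}

SC:no TSO:yes PSO:yes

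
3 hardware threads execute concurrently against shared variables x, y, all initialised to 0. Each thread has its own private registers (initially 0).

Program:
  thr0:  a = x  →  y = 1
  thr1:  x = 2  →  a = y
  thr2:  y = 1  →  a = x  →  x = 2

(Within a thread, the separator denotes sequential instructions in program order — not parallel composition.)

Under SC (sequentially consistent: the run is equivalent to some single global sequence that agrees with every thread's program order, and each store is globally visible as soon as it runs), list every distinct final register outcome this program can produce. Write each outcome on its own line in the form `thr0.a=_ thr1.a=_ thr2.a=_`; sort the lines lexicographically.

outcome vector order: (thr0.a,thr1.a,thr2.a)
|SC outcomes| = 6

thr0.a=0 thr1.a=0 thr2.a=2
thr0.a=0 thr1.a=1 thr2.a=0
thr0.a=0 thr1.a=1 thr2.a=2
thr0.a=2 thr1.a=0 thr2.a=2
thr0.a=2 thr1.a=1 thr2.a=0
thr0.a=2 thr1.a=1 thr2.a=2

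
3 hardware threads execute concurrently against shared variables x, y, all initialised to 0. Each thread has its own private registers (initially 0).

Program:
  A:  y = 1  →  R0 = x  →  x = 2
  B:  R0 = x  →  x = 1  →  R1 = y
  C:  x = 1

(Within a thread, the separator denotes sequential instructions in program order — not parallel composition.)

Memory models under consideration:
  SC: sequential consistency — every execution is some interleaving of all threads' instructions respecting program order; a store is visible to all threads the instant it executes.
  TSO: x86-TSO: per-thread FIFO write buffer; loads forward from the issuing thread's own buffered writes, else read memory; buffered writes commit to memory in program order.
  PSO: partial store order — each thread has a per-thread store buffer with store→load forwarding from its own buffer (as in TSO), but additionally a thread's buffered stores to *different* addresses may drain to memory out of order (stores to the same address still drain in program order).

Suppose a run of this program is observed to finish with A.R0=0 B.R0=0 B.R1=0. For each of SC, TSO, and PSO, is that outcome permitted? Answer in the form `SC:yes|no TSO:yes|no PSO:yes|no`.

outcome vector order: (A.R0,B.R0,B.R1)
SC (8): <0 0 1>; <0 1 1>; <0 2 1>; <1 0 0>; <1 0 1>; <1 1 0>; <1 1 1>; <1 2 1>
TSO (10): <0 0 0>; <0 0 1>; <0 1 0>; <0 1 1>; <0 2 1>; <1 0 0>; <1 0 1>; <1 1 0>; <1 1 1>; <1 2 1>
PSO (12): <0 0 0>; <0 0 1>; <0 1 0>; <0 1 1>; <0 2 0>; <0 2 1>; <1 0 0>; <1 0 1>; <1 1 0>; <1 1 1>; <1 2 0>; <1 2 1>
target <0 0 0> ∈ {TSO,PSO}

SC:no TSO:yes PSO:yes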